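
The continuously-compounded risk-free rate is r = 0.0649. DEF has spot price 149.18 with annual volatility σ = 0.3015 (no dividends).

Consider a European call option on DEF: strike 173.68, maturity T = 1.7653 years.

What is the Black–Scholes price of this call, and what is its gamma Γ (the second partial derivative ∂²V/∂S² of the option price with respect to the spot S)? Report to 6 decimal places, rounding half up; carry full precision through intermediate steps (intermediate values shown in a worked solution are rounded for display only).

price = 21.389066
Γ = 0.006638

σ√T = 0.3015·√1.7653 = 0.400587
d₁ = (ln(S/K) + (r+σ²/2)T) / (σ√T) = (ln(149.18/173.68) + (0.0649+0.3015²/2)·1.7653) / 0.400587 = (-0.152061 + 0.194803) / 0.400587 = 0.106698
d₂ = d₁ − σ√T = 0.106698 − 0.400587 = -0.293888
e^{−rT} = 0.891751
N(d₁) = 0.542486,  N(d₂) = 0.384422
Call price V = S·N(d₁) − K·e^{−rT}·N(d₂) = 80.928040 − 59.538974 = 21.389066
φ(d₁) = (1/√(2π))·e^{−d₁²/2} = 0.396678
Γ = φ(d₁) / (S·σ·√T) = 0.006638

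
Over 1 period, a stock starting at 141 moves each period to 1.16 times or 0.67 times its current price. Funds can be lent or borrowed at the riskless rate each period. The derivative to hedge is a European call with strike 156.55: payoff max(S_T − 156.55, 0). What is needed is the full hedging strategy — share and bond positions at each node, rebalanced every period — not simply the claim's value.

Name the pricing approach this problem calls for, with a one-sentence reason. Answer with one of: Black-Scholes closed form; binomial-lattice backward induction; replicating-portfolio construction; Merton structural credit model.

framework: replicating-portfolio construction

Key observation: since the answer must list Δ and B at each node of the 1.16/0.67 lattice on 141, the replicating-portfolio method — solving the two-state system at every node — is the one that applies.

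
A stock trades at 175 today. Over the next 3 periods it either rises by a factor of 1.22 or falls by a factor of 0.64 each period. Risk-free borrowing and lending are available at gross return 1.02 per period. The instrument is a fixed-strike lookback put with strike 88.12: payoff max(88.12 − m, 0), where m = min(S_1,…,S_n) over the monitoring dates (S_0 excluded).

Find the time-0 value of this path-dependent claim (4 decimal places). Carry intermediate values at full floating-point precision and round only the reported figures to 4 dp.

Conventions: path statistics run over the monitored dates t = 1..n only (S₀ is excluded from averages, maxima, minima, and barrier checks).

price = 2.9375

Under the martingale measure an up-move has probability p* = 0.6552; value the claim as the probability-weighted average of per-path payoffs, discounted 3 periods at R = 1.02.
Enumerate all 2^3 = 8 price paths (U = up ×1.22, D = down ×0.64); each path with k up-moves has probability p*^k·(1−p*)^(3−k).
DDD: m=45.8752, payoff=42.2448, prob=0.041002
UDD: m=87.4496, payoff=0.6704, prob=0.077904
DUD: m=87.4496, payoff=0.6704, prob=0.077904
UUD: m=166.7008, payoff=0.0000, prob=0.148018
DDU: m=71.6800, payoff=16.4400, prob=0.077904
UDU: m=136.6400, payoff=0.0000, prob=0.148018
DUU: m=112.0000, payoff=0.0000, prob=0.148018
UUU: m=213.5000, payoff=0.0000, prob=0.281233
Price = Σ prob·payoff / R^3 = 3.117320 / 1.061208 = 2.9375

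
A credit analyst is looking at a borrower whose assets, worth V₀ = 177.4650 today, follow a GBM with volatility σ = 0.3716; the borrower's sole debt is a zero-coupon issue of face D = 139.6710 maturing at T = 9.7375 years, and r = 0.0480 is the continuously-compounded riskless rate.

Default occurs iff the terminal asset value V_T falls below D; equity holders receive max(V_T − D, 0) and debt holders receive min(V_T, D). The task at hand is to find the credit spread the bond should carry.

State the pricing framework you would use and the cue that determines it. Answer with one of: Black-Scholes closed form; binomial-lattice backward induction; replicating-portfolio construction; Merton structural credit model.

framework: Merton structural credit model

Key observation: the question is about default risk generated by asset-value dynamics against a debt face of 139.6710 — the structural framework prices exactly that.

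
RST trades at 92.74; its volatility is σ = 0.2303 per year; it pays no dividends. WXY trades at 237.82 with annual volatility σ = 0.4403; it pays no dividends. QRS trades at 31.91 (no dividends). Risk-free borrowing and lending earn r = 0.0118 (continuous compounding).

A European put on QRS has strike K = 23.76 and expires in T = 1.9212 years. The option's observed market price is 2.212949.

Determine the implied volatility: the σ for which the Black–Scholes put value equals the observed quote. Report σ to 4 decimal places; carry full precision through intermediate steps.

sigma = 0.3676

At σ = 0.3676 the Black–Scholes value reproduces the quote:
σ√T = 0.3676·√1.9212 = 0.509521
d₁ = (ln(S/K) + (r+σ²/2)T) / (σ√T) = (ln(31.91/23.76) + (0.0118+0.3676²/2)·1.9212) / 0.509521 = (0.294916 + 0.152476) / 0.509521 = 0.878064
d₂ = d₁ − σ√T = 0.878064 − 0.509521 = 0.368543
e^{−rT} = 0.977585
N(−d₁) = 0.189954,  N(−d₂) = 0.356234
V = K·e^{−rT}·N(−d₂) − S·N(−d₁) = 8.274397 − 6.061448 = 2.212949 (equal to the quote); since ∂V/∂σ > 0 for all σ, the implied volatility is unique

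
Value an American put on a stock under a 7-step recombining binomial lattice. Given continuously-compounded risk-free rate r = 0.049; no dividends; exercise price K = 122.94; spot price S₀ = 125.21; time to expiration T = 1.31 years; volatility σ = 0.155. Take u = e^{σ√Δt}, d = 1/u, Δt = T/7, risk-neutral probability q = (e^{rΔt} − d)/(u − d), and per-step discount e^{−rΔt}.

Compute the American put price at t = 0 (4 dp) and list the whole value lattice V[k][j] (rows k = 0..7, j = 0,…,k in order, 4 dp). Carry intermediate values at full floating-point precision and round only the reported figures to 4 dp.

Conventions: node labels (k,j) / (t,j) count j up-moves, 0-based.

Δt=0.18714  u=1.06935  d=0.93515  q=0.55188  discount=0.99087
step 7 (expiry): payoffs max(K−S,0) = 44.6342 33.3963 20.5455 5.8504 0.0000 0.0000 0.0000 0.0000
k=6: (k=6,j=0): S=83.7364, K−S=39.2036, hold=38.0814 ⇒ V=39.2036 exercise | (k=6,j=1): S=95.7538, K−S=27.1862, hold=26.0640 ⇒ V=27.1862 exercise | (k=6,j=2): S=109.4958, K−S=13.4442, hold=12.3220 ⇒ V=13.4442 exercise | (k=6,j=3): S=125.2100, K−S=0.0000, hold=2.5977 ⇒ V=2.5977 continue | (k=6,j=4): S=143.1794, K−S=0.0000, hold=0.0000 ⇒ V=0.0000 continue | (k=6,j=5): S=163.7277, K−S=0.0000, hold=0.0000 ⇒ V=0.0000 continue | (k=6,j=6): S=187.2249, K−S=0.0000, hold=0.0000 ⇒ V=0.0000 continue
k=5: (k=5,j=0): S=89.5437, K−S=33.3963, hold=32.2741 ⇒ V=33.3963 exercise | (k=5,j=1): S=102.3945, K−S=20.5455, hold=19.4233 ⇒ V=20.5455 exercise | (k=5,j=2): S=117.0896, K−S=5.8504, hold=7.3901 ⇒ V=7.3901 continue | (k=5,j=3): S=133.8936, K−S=0.0000, hold=1.1535 ⇒ V=1.1535 continue | (k=5,j=4): S=153.1092, K−S=0.0000, hold=0.0000 ⇒ V=0.0000 continue | (k=5,j=5): S=175.0825, K−S=0.0000, hold=0.0000 ⇒ V=0.0000 continue
k=4: (k=4,j=0): S=95.7538, K−S=27.1862, hold=26.0640 ⇒ V=27.1862 exercise | (k=4,j=1): S=109.4958, K−S=13.4442, hold=13.1640 ⇒ V=13.4442 exercise | (k=4,j=2): S=125.2100, K−S=0.0000, hold=3.9122 ⇒ V=3.9122 continue | (k=4,j=3): S=143.1794, K−S=0.0000, hold=0.5122 ⇒ V=0.5122 continue | (k=4,j=4): S=163.7277, K−S=0.0000, hold=0.0000 ⇒ V=0.0000 continue
k=3: (k=3,j=0): S=102.3945, K−S=20.5455, hold=19.4233 ⇒ V=20.5455 exercise | (k=3,j=1): S=117.0896, K−S=5.8504, hold=8.1089 ⇒ V=8.1089 continue | (k=3,j=2): S=133.8936, K−S=0.0000, hold=2.0172 ⇒ V=2.0172 continue | (k=3,j=3): S=153.1092, K−S=0.0000, hold=0.2274 ⇒ V=0.2274 continue
k=2: (k=2,j=0): S=109.4958, K−S=13.4442, hold=13.5570 ⇒ V=13.5570 continue | (k=2,j=1): S=125.2100, K−S=0.0000, hold=4.7036 ⇒ V=4.7036 continue | (k=2,j=2): S=143.1794, K−S=0.0000, hold=1.0200 ⇒ V=1.0200 continue
k=1: (k=1,j=0): S=117.0896, K−S=5.8504, hold=8.5918 ⇒ V=8.5918 continue | (k=1,j=1): S=133.8936, K−S=0.0000, hold=2.6463 ⇒ V=2.6463 continue
k=0: (k=0,j=0): S=125.2100, K−S=0.0000, hold=5.2621 ⇒ V=5.2621 continue

price = 5.2621
tree:
5.2621
8.5918 2.6463
13.5570 4.7036 1.0200
20.5455 8.1089 2.0172 0.2274
27.1862 13.4442 3.9122 0.5122 0.0000
33.3963 20.5455 7.3901 1.1535 0.0000 0.0000
39.2036 27.1862 13.4442 2.5977 0.0000 0.0000 0.0000
44.6342 33.3963 20.5455 5.8504 0.0000 0.0000 0.0000 0.0000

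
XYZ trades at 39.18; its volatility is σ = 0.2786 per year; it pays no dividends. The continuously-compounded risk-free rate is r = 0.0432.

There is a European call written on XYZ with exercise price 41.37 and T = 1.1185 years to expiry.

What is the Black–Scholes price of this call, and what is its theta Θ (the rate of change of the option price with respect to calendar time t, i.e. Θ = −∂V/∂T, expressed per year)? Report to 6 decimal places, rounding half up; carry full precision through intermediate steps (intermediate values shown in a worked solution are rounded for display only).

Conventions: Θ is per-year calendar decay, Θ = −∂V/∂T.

price = 4.484521
Θ = -2.780200

σ√T = 0.2786·√1.1185 = 0.294645
d₁ = (ln(S/K) + (r+σ²/2)T) / (σ√T) = (ln(39.18/41.37) + (0.0432+0.2786²/2)·1.1185) / 0.294645 = (-0.054390 + 0.091727) / 0.294645 = 0.126720
d₂ = d₁ − σ√T = 0.126720 − 0.294645 = -0.167925
e^{−rT} = 0.952830
N(d₁) = 0.550419,  N(d₂) = 0.433321
Call price V = S·N(d₁) − K·e^{−rT}·N(d₂) = 21.565419 − 17.080898 = 4.484521
φ(d₁) = (1/√(2π))·e^{−d₁²/2} = 0.395752
Θ = −S·φ(d₁)·σ/(2√T) − r·K·e^{−rT}·N(d₂) = −2.042305 − 0.737895 = -2.780200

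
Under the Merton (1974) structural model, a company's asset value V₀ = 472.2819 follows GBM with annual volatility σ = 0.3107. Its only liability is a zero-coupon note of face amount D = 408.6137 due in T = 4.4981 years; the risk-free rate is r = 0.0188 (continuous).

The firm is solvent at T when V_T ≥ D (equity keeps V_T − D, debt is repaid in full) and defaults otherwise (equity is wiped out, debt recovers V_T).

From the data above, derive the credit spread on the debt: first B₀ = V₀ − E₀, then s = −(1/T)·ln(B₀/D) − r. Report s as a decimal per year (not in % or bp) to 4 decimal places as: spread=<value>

Work the structural quantities from V₀ = 472.2819 against face 408.6137:
d₁ = [ln(V₀/D) + (r + σ²/2)T] / (σ√T)
   = [ln(472.2819/408.6137) + (0.0188 + 0.5·0.3107²)·4.4981] / (0.3107·√4.4981)
   = [0.144806 + 0.301675] / 0.658955 = 0.677559
d₂ = d₁ − σ√T = 0.677559 − 0.658955 = 0.018604
N(d₁) = 0.750974,  N(d₂) = 0.507422,  e^(−rT) = 0.918913
E₀ = V₀·N(d₁) − D·e^(−rT)·N(d₂)
   = 472.2819·0.750974 − 408.6137·0.918913·0.507422 = 164.144832
B₀ = V₀ − E₀ = 472.2819 − 164.144832 = 308.137068
spread = −(1/T)·ln(B₀/D) − r = −(1/4.4981)·ln(308.137068/408.6137) − 0.0188 = 0.04394327

spread=0.0439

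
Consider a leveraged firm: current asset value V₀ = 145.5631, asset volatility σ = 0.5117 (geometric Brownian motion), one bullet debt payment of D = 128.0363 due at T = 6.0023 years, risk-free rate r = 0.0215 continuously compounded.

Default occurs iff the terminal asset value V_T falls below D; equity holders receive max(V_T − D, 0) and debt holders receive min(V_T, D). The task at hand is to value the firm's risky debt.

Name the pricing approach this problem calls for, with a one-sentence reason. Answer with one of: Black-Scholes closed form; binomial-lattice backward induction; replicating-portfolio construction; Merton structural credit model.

Key observation: the data describe a firm's assets (V₀ = 145.5631, GBM) and a single zero-coupon debt of face 128.0363, so credit quantities follow from equity-as-call in the structural model.

framework: Merton structural credit model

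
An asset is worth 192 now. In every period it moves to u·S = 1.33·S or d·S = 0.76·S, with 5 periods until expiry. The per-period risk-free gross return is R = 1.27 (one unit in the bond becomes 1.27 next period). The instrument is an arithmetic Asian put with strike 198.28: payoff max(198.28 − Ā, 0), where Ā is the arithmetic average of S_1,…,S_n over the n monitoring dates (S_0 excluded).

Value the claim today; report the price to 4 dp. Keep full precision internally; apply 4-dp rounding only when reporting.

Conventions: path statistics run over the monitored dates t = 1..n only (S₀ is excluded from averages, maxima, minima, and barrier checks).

Risk-neutral up-probability p* = (R−d)/(u−d) = (1.27−0.76)/(1.33−0.76) = 0.8947; the claim prices as the p*-weighted sum of path payoffs discounted by R^5.
Enumerate all 2^5 = 32 price paths (U = up ×1.33, D = down ×0.76); each path with k up-moves has probability p*^k·(1−p*)^(5−k).
DDDDD: Ā=90.7680, payoff=107.5120, prob=0.000013
UDDDD: Ā=158.8440, payoff=39.4360, prob=0.000110
DUDDD: Ā=136.9560, payoff=61.3240, prob=0.000110
UUDDD: Ā=239.6730, payoff=0.0000, prob=0.000934
DDUDD: Ā=120.3211, payoff=77.9589, prob=0.000110
UDUDD: Ā=210.5620, payoff=0.0000, prob=0.000934
DUUDD: Ā=188.6740, payoff=9.6060, prob=0.000934
UUUDD: Ā=330.1795, payoff=0.0000, prob=0.007937
DDDUD: Ā=107.6786, payoff=90.6014, prob=0.000110
UDDUD: Ā=188.4376, payoff=9.8424, prob=0.000934
DUDUD: Ā=166.5496, payoff=31.7304, prob=0.000934
UUDUD: Ā=291.4618, payoff=0.0000, prob=0.007937
DDUUD: Ā=149.9147, payoff=48.3653, prob=0.000934
UDUUD: Ā=262.3508, payoff=0.0000, prob=0.007937
DUUUD: Ā=240.4628, payoff=0.0000, prob=0.007937
UUUUD: Ā=420.8098, payoff=0.0000, prob=0.067462
DDDDU: Ā=98.0703, payoff=100.2097, prob=0.000110
UDDDU: Ā=171.6231, payoff=26.6569, prob=0.000934
DUDDU: Ā=149.7351, payoff=48.5449, prob=0.000934
UUDDU: Ā=262.0364, payoff=0.0000, prob=0.007937
DDUDU: Ā=133.1002, payoff=65.1798, prob=0.000934
UDUDU: Ā=232.9253, payoff=0.0000, prob=0.007937
DUUDU: Ā=211.0373, payoff=0.0000, prob=0.007937
UUUDU: Ā=369.3153, payoff=0.0000, prob=0.067462
DDDUU: Ā=120.4577, payoff=77.8223, prob=0.000934
UDDUU: Ā=210.8009, payoff=0.0000, prob=0.007937
DUDUU: Ā=188.9129, payoff=9.3671, prob=0.007937
UUDUU: Ā=330.5976, payoff=0.0000, prob=0.067462
DDUUU: Ā=172.2781, payoff=26.0019, prob=0.007937
UDUUU: Ā=301.4866, payoff=0.0000, prob=0.067462
DUUUU: Ā=279.5986, payoff=0.0000, prob=0.067462
UUUUU: Ā=489.2976, payoff=0.0000, prob=0.573425
Price = Σ prob·payoff / R^5 = 0.619385 / 3.303837 = 0.1875

price = 0.1875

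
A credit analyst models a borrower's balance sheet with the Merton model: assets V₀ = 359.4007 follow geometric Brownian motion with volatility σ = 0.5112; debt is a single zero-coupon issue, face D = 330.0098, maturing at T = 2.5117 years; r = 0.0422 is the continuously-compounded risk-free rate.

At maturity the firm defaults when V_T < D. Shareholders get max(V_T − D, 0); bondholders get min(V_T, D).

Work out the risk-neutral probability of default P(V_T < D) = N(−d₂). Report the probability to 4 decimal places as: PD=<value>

PD=0.5671

Apply the equity-as-call identities (strike 330.0098, horizon 2.5117 years):
d₁ = [ln(V₀/D) + (r + σ²/2)T] / (σ√T)
   = [ln(359.4007/330.0098) + (0.0422 + 0.5·0.5112²)·2.5117] / (0.5112·√2.5117)
   = [0.085316 + 0.434179] / 0.810167 = 0.641219
d₂ = d₁ − σ√T = 0.641219 − 0.810167 = -0.168948
risk-neutral PD = N(−d₂) = N(0.168948) = 0.567081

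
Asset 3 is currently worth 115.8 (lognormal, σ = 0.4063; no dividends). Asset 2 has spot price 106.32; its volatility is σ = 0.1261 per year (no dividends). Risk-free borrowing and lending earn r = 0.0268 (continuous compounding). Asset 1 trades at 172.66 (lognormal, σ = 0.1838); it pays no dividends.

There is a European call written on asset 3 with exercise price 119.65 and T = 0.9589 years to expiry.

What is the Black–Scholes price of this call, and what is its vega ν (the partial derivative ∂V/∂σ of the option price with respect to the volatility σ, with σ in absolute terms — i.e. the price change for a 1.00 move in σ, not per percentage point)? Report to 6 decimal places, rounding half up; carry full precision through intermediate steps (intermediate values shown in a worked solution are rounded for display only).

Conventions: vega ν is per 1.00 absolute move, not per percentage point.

σ√T = 0.4063·√0.9589 = 0.397863
d₁ = (ln(S/K) + (r+σ²/2)T) / (σ√T) = (ln(115.8/119.65) + (0.0268+0.4063²/2)·0.9589) / 0.397863 = (-0.032706 + 0.104846) / 0.397863 = 0.181318
d₂ = d₁ − σ√T = 0.181318 − 0.397863 = -0.216545
e^{−rT} = 0.974629
N(d₁) = 0.571941,  N(d₂) = 0.414282
Call price V = S·N(d₁) − K·e^{−rT}·N(d₂) = 66.230771 − 48.311168 = 17.919603
φ(d₁) = (1/√(2π))·e^{−d₁²/2} = 0.392438
ν = S·φ(d₁)·√T = 44.500645

price = 17.919603
ν = 44.500645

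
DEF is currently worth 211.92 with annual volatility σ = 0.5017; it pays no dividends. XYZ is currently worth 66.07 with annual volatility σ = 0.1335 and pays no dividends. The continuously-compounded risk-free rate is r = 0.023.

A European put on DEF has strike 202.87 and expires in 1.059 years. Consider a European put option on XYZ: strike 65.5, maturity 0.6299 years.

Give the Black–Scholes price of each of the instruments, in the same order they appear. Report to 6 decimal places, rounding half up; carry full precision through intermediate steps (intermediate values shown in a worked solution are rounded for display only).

[DEF put K=202.87]
σ√T = 0.5017·√1.059 = 0.516288
d₁ = (ln(S/K) + (r+σ²/2)T) / (σ√T) = (ln(211.92/202.87) + (0.023+0.5017²/2)·1.059) / 0.516288 = (0.043643 + 0.157634) / 0.516288 = 0.389854
d₂ = d₁ − σ√T = 0.389854 − 0.516288 = -0.126434
e^{−rT} = 0.975937
N(−d₁) = 0.348322,  N(−d₂) = 0.550306
price = K·e^{−rT}·N(−d₂) − S·N(−d₁) = 108.954136 − 73.816425 = 35.137711
[XYZ put K=65.5]
σ√T = 0.1335·√0.6299 = 0.105954
d₁ = (ln(S/K) + (r+σ²/2)T) / (σ√T) = (ln(66.07/65.5) + (0.023+0.1335²/2)·0.6299) / 0.105954 = (0.008665 + 0.020101) / 0.105954 = 0.271490
d₂ = d₁ − σ√T = 0.271490 − 0.105954 = 0.165536
e^{−rT} = 0.985617
N(−d₁) = 0.393007,  N(−d₂) = 0.434261
price = K·e^{−rT}·N(−d₂) − S·N(−d₁) = 28.034972 − 25.965972 = 2.069000

price(DEF put K=202.87) = 35.137711
price(XYZ put K=65.5) = 2.069000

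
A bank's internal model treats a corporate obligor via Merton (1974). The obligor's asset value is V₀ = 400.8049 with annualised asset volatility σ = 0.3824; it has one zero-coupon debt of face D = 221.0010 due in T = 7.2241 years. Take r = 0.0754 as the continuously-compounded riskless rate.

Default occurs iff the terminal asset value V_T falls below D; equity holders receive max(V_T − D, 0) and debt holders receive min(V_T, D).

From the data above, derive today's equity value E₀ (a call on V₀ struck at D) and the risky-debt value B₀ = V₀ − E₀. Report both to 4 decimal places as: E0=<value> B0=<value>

Equity is a call on the firm's assets struck at D = 221.0010:
d₁ = [ln(V₀/D) + (r + σ²/2)T] / (σ√T)
   = [ln(400.8049/221.0010) + (0.0754 + 0.5·0.3824²)·7.2241] / (0.3824·√7.2241)
   = [0.595308 + 1.072886] / 1.027803 = 1.623068
d₂ = d₁ − σ√T = 1.623068 − 1.027803 = 0.595265
N(d₁) = 0.947713,  N(d₂) = 0.724167,  e^(−rT) = 0.580017
E₀ = V₀·N(d₁) − D·e^(−rT)·N(d₂)
   = 400.8049·0.947713 − 221.0010·0.580017·0.724167 = 287.020916
B₀ = V₀ − E₀ = 400.8049 − 287.020916 = 113.783984

E0=287.0209 B0=113.7840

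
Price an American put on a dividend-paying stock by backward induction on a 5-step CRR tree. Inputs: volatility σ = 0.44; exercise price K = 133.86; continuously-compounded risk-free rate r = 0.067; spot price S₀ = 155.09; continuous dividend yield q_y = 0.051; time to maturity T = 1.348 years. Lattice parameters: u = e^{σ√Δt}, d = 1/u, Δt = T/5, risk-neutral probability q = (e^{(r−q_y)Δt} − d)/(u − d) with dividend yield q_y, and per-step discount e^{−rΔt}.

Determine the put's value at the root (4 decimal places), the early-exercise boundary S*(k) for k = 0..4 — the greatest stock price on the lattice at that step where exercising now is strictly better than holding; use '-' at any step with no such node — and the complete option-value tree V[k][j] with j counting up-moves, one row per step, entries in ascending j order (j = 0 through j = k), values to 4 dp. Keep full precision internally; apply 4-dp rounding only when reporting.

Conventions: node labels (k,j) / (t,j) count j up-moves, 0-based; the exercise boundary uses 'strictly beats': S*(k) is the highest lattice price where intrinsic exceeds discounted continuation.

price = 17.9735
boundary = - - - 78.1493 98.2075
tree:
17.9735
27.0573 7.7071
39.5836 12.9917 1.6238
55.7107 21.6660 3.0200 0.0000
71.6721 35.6525 5.6167 0.0000 0.0000
84.3735 55.7107 10.4460 0.0000 0.0000 0.0000

Δt=0.26960  u=1.25666  d=0.79576  q=0.45251  discount=0.98210
step 5 (expiry): payoffs max(K−S,0) = 84.3735 55.7107 10.4460 0.0000 0.0000 0.0000
step 4: (k=4,j=0): S=62.1879, K−S=71.6721, hold=70.1251 ⇒ V=71.6721 exercise | (k=4,j=1): S=98.2075, K−S=35.6525, hold=34.5973 ⇒ V=35.6525 exercise | (k=4,j=2): S=155.0900, K−S=0.0000, hold=5.6167 ⇒ V=5.6167 continue | (k=4,j=3): S=244.9192, K−S=0.0000, hold=0.0000 ⇒ V=0.0000 continue | (k=4,j=4): S=386.7779, K−S=0.0000, hold=0.0000 ⇒ V=0.0000 continue  boundary S*=98.2075
step 3: (k=3,j=0): S=78.1493, K−S=55.7107, hold=54.3816 ⇒ V=55.7107 exercise | (k=3,j=1): S=123.4140, K−S=10.4460, hold=21.6660 ⇒ V=21.6660 continue | (k=3,j=2): S=194.8962, K−S=0.0000, hold=3.0200 ⇒ V=3.0200 continue | (k=3,j=3): S=307.7813, K−S=0.0000, hold=0.0000 ⇒ V=0.0000 continue  boundary S*=78.1493
step 2: (k=2,j=0): S=98.2075, K−S=35.6525, hold=39.5836 ⇒ V=39.5836 continue | (k=2,j=1): S=155.0900, K−S=0.0000, hold=12.9917 ⇒ V=12.9917 continue | (k=2,j=2): S=244.9192, K−S=0.0000, hold=1.6238 ⇒ V=1.6238 continue  boundary S*=-
step 1: (k=1,j=0): S=123.4140, K−S=10.4460, hold=27.0573 ⇒ V=27.0573 continue | (k=1,j=1): S=194.8962, K−S=0.0000, hold=7.7071 ⇒ V=7.7071 continue  boundary S*=-
step 0: (k=0,j=0): S=155.0900, K−S=0.0000, hold=17.9735 ⇒ V=17.9735 continue  boundary S*=-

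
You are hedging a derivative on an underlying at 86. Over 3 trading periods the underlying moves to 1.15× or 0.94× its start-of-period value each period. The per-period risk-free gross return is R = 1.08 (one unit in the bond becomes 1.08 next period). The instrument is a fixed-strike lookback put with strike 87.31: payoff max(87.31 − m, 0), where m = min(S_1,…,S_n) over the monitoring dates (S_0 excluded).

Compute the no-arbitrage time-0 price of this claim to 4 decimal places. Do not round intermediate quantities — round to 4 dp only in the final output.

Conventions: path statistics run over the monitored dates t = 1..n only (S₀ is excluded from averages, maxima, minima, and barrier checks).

Set p* = 0.6667 (from d < R < u); the path-dependent value is the discounted p*-expectation over all price paths.
Enumerate all 2^3 = 8 price paths (U = up ×1.15, D = down ×0.94); each path with k up-moves has probability p*^k·(1−p*)^(3−k).
DDD: m=71.4302, payoff=15.8798, prob=0.037037
UDD: m=87.3880, payoff=0.0000, prob=0.074074
DUD: m=80.8400, payoff=6.4700, prob=0.074074
UUD: m=98.9000, payoff=0.0000, prob=0.148148
DDU: m=75.9896, payoff=11.3204, prob=0.074074
UDU: m=92.9660, payoff=0.0000, prob=0.148148
DUU: m=80.8400, payoff=6.4700, prob=0.148148
UUU: m=98.9000, payoff=0.0000, prob=0.296296
Price = Σ prob·payoff / R^3 = 2.864466 / 1.259712 = 2.2739

price = 2.2739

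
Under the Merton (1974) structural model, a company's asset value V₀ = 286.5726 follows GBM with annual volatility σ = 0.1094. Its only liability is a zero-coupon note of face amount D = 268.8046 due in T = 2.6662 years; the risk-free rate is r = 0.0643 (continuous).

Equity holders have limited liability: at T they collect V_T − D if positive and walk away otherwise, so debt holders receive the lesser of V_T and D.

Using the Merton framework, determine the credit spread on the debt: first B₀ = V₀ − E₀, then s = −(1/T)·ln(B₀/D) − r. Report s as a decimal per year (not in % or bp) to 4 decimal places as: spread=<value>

Apply the equity-as-call identities (strike 268.8046, horizon 2.6662 years):
d₁ = [ln(V₀/D) + (r + σ²/2)T] / (σ√T)
   = [ln(286.5726/268.8046) + (0.0643 + 0.5·0.1094²)·2.6662] / (0.1094·√2.6662)
   = [0.064007 + 0.187392] / 0.178634 = 1.407342
d₂ = d₁ − σ√T = 1.407342 − 0.178634 = 1.228708
N(d₁) = 0.920337,  N(d₂) = 0.890409,  e^(−rT) = 0.842454
E₀ = V₀·N(d₁) − D·e^(−rT)·N(d₂)
   = 286.5726·0.920337 − 268.8046·0.842454·0.890409 = 62.105345
B₀ = V₀ − E₀ = 286.5726 − 62.105345 = 224.467255
spread = −(1/T)·ln(B₀/D) − r = −(1/2.6662)·ln(224.467255/268.8046) − 0.0643 = 0.00330741

spread=0.0033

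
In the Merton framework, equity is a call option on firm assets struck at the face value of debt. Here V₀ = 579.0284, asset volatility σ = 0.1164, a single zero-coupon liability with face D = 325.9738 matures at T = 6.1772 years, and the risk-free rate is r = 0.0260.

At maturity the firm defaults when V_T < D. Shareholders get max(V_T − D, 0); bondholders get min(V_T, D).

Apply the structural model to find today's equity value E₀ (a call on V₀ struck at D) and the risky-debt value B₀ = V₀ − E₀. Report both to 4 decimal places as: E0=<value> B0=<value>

E0=301.6232 B0=277.4052

Equity is a call on the firm's assets struck at D = 325.9738:
d₁ = [ln(V₀/D) + (r + σ²/2)T] / (σ√T)
   = [ln(579.0284/325.9738) + (0.0260 + 0.5·0.1164²)·6.1772] / (0.1164·√6.1772)
   = [0.574535 + 0.202455] / 0.289300 = 2.685753
d₂ = d₁ − σ√T = 2.685753 − 0.289300 = 2.396453
N(d₁) = 0.996382,  N(d₂) = 0.991723,  e^(−rT) = 0.851627
E₀ = V₀·N(d₁) − D·e^(−rT)·N(d₂)
   = 579.0284·0.996382 − 325.9738·0.851627·0.991723 = 301.623199
B₀ = V₀ − E₀ = 579.0284 − 301.623199 = 277.405201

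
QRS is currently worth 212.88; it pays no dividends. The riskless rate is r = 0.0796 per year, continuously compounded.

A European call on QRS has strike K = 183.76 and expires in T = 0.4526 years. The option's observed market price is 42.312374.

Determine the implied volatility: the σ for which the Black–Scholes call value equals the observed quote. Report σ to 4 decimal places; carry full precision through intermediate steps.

sigma = 0.3755

At σ = 0.3755 the Black–Scholes value reproduces the quote:
σ√T = 0.3755·√0.4526 = 0.252620
d₁ = (ln(S/K) + (r+σ²/2)T) / (σ√T) = (ln(212.88/183.76) + (0.0796+0.3755²/2)·0.4526) / 0.252620 = (0.147098 + 0.067935) / 0.252620 = 0.851214
d₂ = d₁ − σ√T = 0.851214 − 0.252620 = 0.598594
e^{−rT} = 0.964614
N(d₁) = 0.802675,  N(d₂) = 0.725278
V = S·N(d₁) − K·e^{−rT}·N(d₂) = 170.873393 − 128.561019 = 42.312374 (the quoted price), and the Black–Scholes price is strictly increasing in σ, so σ is unique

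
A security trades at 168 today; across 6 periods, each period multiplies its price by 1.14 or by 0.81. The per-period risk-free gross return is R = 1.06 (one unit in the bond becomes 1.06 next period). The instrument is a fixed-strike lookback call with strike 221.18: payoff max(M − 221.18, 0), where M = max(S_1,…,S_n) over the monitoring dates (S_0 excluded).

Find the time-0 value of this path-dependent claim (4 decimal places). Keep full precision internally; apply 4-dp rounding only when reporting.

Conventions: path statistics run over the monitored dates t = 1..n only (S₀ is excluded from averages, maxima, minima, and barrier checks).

No-arbitrage gives p* = (R−d)/(u−d) = 0.7576: enumerate every path, weight its payoff by its p*-probability, and discount by R^6.
Enumerate all 2^6 = 64 price paths (U = up ×1.14, D = down ×0.81); each path with k up-moves has probability p*^k·(1−p*)^(6−k).
DDDDDD: M=136.0800, payoff=0.0000, prob=0.000203
UDDDDD: M=191.5200, payoff=0.0000, prob=0.000634
DUDDDD: M=155.1312, payoff=0.0000, prob=0.000634
UUDDDD: M=218.3328, payoff=0.0000, prob=0.001982
DDUDDD: M=136.0800, payoff=0.0000, prob=0.000634
UDUDDD: M=191.5200, payoff=0.0000, prob=0.001982
DUUDDD: M=176.8496, payoff=0.0000, prob=0.001982
UUUDDD: M=248.8994, payoff=27.7194, prob=0.006195
DDDUDD: M=136.0800, payoff=0.0000, prob=0.000634
UDDUDD: M=191.5200, payoff=0.0000, prob=0.001982
DUDUDD: M=155.1312, payoff=0.0000, prob=0.001982
UUDUDD: M=218.3328, payoff=0.0000, prob=0.006195
DDUUDD: M=143.2482, payoff=0.0000, prob=0.001982
UDUUDD: M=201.6085, payoff=0.0000, prob=0.006195
DUUUDD: M=201.6085, payoff=0.0000, prob=0.006195
UUUUDD: M=283.7453, payoff=62.5653, prob=0.019358
DDDDUD: M=136.0800, payoff=0.0000, prob=0.000634
UDDDUD: M=191.5200, payoff=0.0000, prob=0.001982
DUDDUD: M=155.1312, payoff=0.0000, prob=0.001982
UUDDUD: M=218.3328, payoff=0.0000, prob=0.006195
DDUDUD: M=136.0800, payoff=0.0000, prob=0.001982
UDUDUD: M=191.5200, payoff=0.0000, prob=0.006195
DUUDUD: M=176.8496, payoff=0.0000, prob=0.006195
UUUDUD: M=248.8994, payoff=27.7194, prob=0.019358
DDDUUD: M=136.0800, payoff=0.0000, prob=0.001982
UDDUUD: M=191.5200, payoff=0.0000, prob=0.006195
DUDUUD: M=163.3029, payoff=0.0000, prob=0.006195
UUDUUD: M=229.8337, payoff=8.6537, prob=0.019358
DDUUUD: M=163.3029, payoff=0.0000, prob=0.006195
UDUUUD: M=229.8337, payoff=8.6537, prob=0.019358
DUUUUD: M=229.8337, payoff=8.6537, prob=0.019358
UUUUUD: M=323.4696, payoff=102.2896, prob=0.060493
DDDDDU: M=136.0800, payoff=0.0000, prob=0.000634
UDDDDU: M=191.5200, payoff=0.0000, prob=0.001982
DUDDDU: M=155.1312, payoff=0.0000, prob=0.001982
UUDDDU: M=218.3328, payoff=0.0000, prob=0.006195
DDUDDU: M=136.0800, payoff=0.0000, prob=0.001982
UDUDDU: M=191.5200, payoff=0.0000, prob=0.006195
DUUDDU: M=176.8496, payoff=0.0000, prob=0.006195
UUUDDU: M=248.8994, payoff=27.7194, prob=0.019358
DDDUDU: M=136.0800, payoff=0.0000, prob=0.001982
UDDUDU: M=191.5200, payoff=0.0000, prob=0.006195
DUDUDU: M=155.1312, payoff=0.0000, prob=0.006195
UUDUDU: M=218.3328, payoff=0.0000, prob=0.019358
DDUUDU: M=143.2482, payoff=0.0000, prob=0.006195
UDUUDU: M=201.6085, payoff=0.0000, prob=0.019358
DUUUDU: M=201.6085, payoff=0.0000, prob=0.019358
UUUUDU: M=283.7453, payoff=62.5653, prob=0.060493
DDDDUU: M=136.0800, payoff=0.0000, prob=0.001982
UDDDUU: M=191.5200, payoff=0.0000, prob=0.006195
DUDDUU: M=155.1312, payoff=0.0000, prob=0.006195
UUDDUU: M=218.3328, payoff=0.0000, prob=0.019358
DDUDUU: M=136.0800, payoff=0.0000, prob=0.006195
UDUDUU: M=191.5200, payoff=0.0000, prob=0.019358
DUUDUU: M=186.1653, payoff=0.0000, prob=0.019358
UUUDUU: M=262.0104, payoff=40.8304, prob=0.060493
DDDUUU: M=136.0800, payoff=0.0000, prob=0.006195
UDDUUU: M=191.5200, payoff=0.0000, prob=0.019358
DUDUUU: M=186.1653, payoff=0.0000, prob=0.019358
UUDUUU: M=262.0104, payoff=40.8304, prob=0.060493
DDUUUU: M=186.1653, payoff=0.0000, prob=0.019358
UDUUUU: M=262.0104, payoff=40.8304, prob=0.060493
DUUUUU: M=262.0104, payoff=40.8304, prob=0.060493
UUUUUU: M=368.7554, payoff=147.5754, prob=0.189041
Price = Σ prob·payoff / R^6 = 50.708833 / 1.418519 = 35.7477

price = 35.7477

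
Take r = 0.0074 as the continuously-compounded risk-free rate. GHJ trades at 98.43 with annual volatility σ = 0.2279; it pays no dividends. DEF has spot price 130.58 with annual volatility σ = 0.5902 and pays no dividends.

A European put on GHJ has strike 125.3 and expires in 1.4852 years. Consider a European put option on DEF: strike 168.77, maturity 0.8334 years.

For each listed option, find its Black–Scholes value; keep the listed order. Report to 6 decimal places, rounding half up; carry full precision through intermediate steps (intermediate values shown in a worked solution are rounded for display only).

price(GHJ put K=125.3) = 28.980095
price(DEF put K=168.77) = 53.512006

[GHJ put K=125.3]
σ√T = 0.2279·√1.4852 = 0.277739
d₁ = (ln(S/K) + (r+σ²/2)T) / (σ√T) = (ln(98.43/125.3) + (0.0074+0.2279²/2)·1.4852) / 0.277739 = (-0.241365 + 0.049560) / 0.277739 = -0.690596
d₂ = d₁ − σ√T = -0.690596 − 0.277739 = -0.968334
e^{−rT} = 0.989070
N(−d₁) = 0.755090,  N(−d₂) = 0.833561
price = K·e^{−rT}·N(−d₂) − S·N(−d₁) = 103.303616 − 74.323521 = 28.980095
[DEF put K=168.77]
σ√T = 0.5902·√0.8334 = 0.538798
d₁ = (ln(S/K) + (r+σ²/2)T) / (σ√T) = (ln(130.58/168.77) + (0.0074+0.5902²/2)·0.8334) / 0.538798 = (-0.256551 + 0.151319) / 0.538798 = -0.195309
d₂ = d₁ − σ√T = -0.195309 − 0.538798 = -0.734107
e^{−rT} = 0.993852
N(−d₁) = 0.577424,  N(−d₂) = 0.768558
price = K·e^{−rT}·N(−d₂) − S·N(−d₁) = 128.912084 − 75.400078 = 53.512006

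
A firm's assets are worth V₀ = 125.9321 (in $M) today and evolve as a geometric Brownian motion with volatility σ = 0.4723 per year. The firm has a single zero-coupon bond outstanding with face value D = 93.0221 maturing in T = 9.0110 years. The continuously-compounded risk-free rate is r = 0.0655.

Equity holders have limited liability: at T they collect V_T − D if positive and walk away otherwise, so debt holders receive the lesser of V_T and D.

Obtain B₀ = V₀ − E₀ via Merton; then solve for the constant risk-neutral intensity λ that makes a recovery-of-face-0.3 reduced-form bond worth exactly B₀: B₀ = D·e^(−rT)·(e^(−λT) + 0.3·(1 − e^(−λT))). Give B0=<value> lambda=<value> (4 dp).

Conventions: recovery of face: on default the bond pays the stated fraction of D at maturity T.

B0=35.5282 lambda=0.0652

Work the structural quantities from V₀ = 125.9321 against face 93.0221:
d₁ = [ln(V₀/D) + (r + σ²/2)T] / (σ√T)
   = [ln(125.9321/93.0221) + (0.0655 + 0.5·0.4723²)·9.0110] / (0.4723·√9.0110)
   = [0.302906 + 1.595250] / 1.417766 = 1.338836
d₂ = d₁ − σ√T = 1.338836 − 1.417766 = -0.078929
N(d₁) = 0.909688,  N(d₂) = 0.468544,  e^(−rT) = 0.554205
E₀ = V₀·N(d₁) − D·e^(−rT)·N(d₂)
   = 125.9321·0.909688 − 93.0221·0.554205·0.468544 = 90.403902
B₀ = V₀ − E₀ = 125.9321 − 90.403902 = 35.528198
e^(−λT) = (B₀·e^(rT)/D − 0.3)/(1 − 0.3) = (35.5282·1.804386/93.0221 − 0.3)/0.7 = 0.55593494
λ = −ln(0.55593494)/9.0110 = 0.065154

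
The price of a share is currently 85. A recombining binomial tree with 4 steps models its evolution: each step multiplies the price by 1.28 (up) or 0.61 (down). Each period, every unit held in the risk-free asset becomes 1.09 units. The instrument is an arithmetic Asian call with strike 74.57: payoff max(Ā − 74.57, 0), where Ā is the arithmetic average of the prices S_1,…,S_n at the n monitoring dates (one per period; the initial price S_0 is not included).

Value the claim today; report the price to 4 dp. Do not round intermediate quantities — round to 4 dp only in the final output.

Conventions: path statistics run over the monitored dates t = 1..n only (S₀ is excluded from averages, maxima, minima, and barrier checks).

Set p* = 0.7164 (from d < R < u); the path-dependent value is the discounted p*-expectation over all price paths.
Enumerate all 2^4 = 16 price paths (U = up ×1.28, D = down ×0.61); each path with k up-moves has probability p*^k·(1−p*)^(4−k).
DDDD: Ā=28.6352, payoff=0.0000, prob=0.006467
UDDD: Ā=60.0870, payoff=0.0000, prob=0.016338
DUDD: Ā=45.8495, payoff=0.0000, prob=0.016338
UUDD: Ā=96.2088, payoff=21.6388, prob=0.041275
DDUD: Ā=37.1646, payoff=0.0000, prob=0.016338
UDUD: Ā=77.9848, payoff=3.4148, prob=0.041275
DUUD: Ā=63.7473, payoff=0.0000, prob=0.041275
UUUD: Ā=133.7648, payoff=59.1948, prob=0.104274
DDDU: Ā=31.8669, payoff=0.0000, prob=0.016338
UDDU: Ā=66.8682, payoff=0.0000, prob=0.041275
DUDU: Ā=52.6307, payoff=0.0000, prob=0.041275
UUDU: Ā=110.4381, payoff=35.8681, prob=0.104274
DDUU: Ā=43.9458, payoff=0.0000, prob=0.041275
UDUU: Ā=92.2141, payoff=17.6441, prob=0.104274
DUUU: Ā=77.9766, payoff=3.4066, prob=0.104274
UUUU: Ā=163.6230, payoff=89.0530, prob=0.263430
Price = Σ prob·payoff / R^4 = 36.601044 / 1.411582 = 25.9291

price = 25.9291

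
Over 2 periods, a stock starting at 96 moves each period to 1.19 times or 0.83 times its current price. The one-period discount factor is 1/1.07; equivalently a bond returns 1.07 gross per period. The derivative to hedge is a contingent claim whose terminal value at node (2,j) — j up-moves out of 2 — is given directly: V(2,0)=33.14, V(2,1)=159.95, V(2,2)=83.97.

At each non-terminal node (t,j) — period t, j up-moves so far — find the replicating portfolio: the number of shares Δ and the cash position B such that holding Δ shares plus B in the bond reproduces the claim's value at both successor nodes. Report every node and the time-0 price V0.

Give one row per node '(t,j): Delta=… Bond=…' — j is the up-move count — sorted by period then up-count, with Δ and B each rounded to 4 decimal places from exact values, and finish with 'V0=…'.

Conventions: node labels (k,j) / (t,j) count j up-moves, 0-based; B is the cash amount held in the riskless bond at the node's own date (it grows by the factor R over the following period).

(0,0): Delta=-0.2267 Bond=119.6683
(1,0): Delta=4.4208 Bond=-242.2687
(1,1): Delta=-1.8475 Bond=313.2020
V0=97.9047

Risk-neutral probability p* = (R−d)/(u−d) = (1.07−0.83)/(1.19−0.83) = 0.6667.
Payoffs at expiry: V(2,0)=33.1400, V(2,1)=159.9500, V(2,2)=83.9700
(1,0): S=79.6800. Δ = (V_up−V_dn)/(S_up−S_dn) = (159.9500−33.1400)/(94.8192−66.1344) = 4.4208. V = [p*·159.9500 + (1−p*)·33.1400]/1.07 = 109.9813. B = V − Δ·S = -242.2687.
(1,1): S=114.2400. Δ = (V_up−V_dn)/(S_up−S_dn) = (83.9700−159.9500)/(135.9456−94.8192) = -1.8475. V = [p*·83.9700 + (1−p*)·159.9500]/1.07 = 102.1464. B = V − Δ·S = 313.2020.
(0,0): S=96.0000. Δ = (V_up−V_dn)/(S_up−S_dn) = (102.1464−109.9813)/(114.2400−79.6800) = -0.2267. V = [p*·102.1464 + (1−p*)·109.9813]/1.07 = 97.9047. B = V − Δ·S = 119.6683.
Sanity check at the root: Δ(0,0)·S0 + B(0,0) reproduces V0 = 97.9047.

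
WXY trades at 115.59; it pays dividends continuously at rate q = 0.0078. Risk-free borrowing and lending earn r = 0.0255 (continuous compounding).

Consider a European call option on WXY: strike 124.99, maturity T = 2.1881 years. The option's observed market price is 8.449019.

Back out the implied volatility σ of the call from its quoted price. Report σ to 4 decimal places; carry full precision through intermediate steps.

sigma = 0.1550

At σ = 0.1550 the Black–Scholes value reproduces the quote:
σ√T = 0.155·√2.1881 = 0.229280
d₁ = (ln(S/K) + (r−q+σ²/2)T) / (σ√T) = (ln(115.59/124.99) + (0.0255−0.0078+0.155²/2)·2.1881) / 0.229280 = (-0.078184 + 0.065014) / 0.229280 = -0.057442
d₂ = d₁ − σ√T = -0.057442 − 0.229280 = -0.286722
e^{−rT} = 0.945732
e^{−qT} = 0.983078
N(d₁) = 0.477096,  N(d₂) = 0.387163
V = S·e^{−qT}·N(d₁) − K·e^{−rT}·N(d₂) = 54.214345 − 45.765326 = 8.449019 (equal to the quote); since ∂V/∂σ > 0 for all σ, the implied volatility is unique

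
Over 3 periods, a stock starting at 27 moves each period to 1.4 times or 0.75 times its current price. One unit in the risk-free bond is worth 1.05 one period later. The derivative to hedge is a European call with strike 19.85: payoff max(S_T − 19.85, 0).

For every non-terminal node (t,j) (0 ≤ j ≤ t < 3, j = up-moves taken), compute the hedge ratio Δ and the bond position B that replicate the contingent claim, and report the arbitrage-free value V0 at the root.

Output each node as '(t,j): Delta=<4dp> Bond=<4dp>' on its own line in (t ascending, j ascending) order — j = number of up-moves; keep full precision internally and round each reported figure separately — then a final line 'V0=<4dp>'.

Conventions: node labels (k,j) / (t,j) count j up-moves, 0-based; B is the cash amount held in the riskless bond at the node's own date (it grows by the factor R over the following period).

Since d<R<u, set p* = (R−d)/(u−d) = 0.4615; price each node as the discounted p*-expectation of its children.
Expiry values: V(3,0)=0.0000, V(3,1)=1.4125, V(3,2)=19.8400, V(3,3)=54.2380
(2,0): S=15.1875. Δ = (V_up−V_dn)/(S_up−S_dn) = (1.4125−0.0000)/(21.2625−11.3906) = 0.1431. V = [p*·1.4125 + (1−p*)·0.0000]/1.05 = 0.6209. B = V − Δ·S = -1.5522.
(2,1): S=28.3500. Δ = (V_up−V_dn)/(S_up−S_dn) = (19.8400−1.4125)/(39.6900−21.2625) = 1.0000. V = [p*·19.8400 + (1−p*)·1.4125]/1.05 = 9.4452. B = V − Δ·S = -18.9048.
(2,2): S=52.9200. Δ = (V_up−V_dn)/(S_up−S_dn) = (54.2380−19.8400)/(74.0880−39.6900) = 1.0000. V = [p*·54.2380 + (1−p*)·19.8400]/1.05 = 34.0152. B = V − Δ·S = -18.9048.
(1,0): S=20.2500. Δ = (V_up−V_dn)/(S_up−S_dn) = (9.4452−0.6209)/(28.3500−15.1875) = 0.6704. V = [p*·9.4452 + (1−p*)·0.6209]/1.05 = 4.4702. B = V − Δ·S = -9.1058.
(1,1): S=37.8000. Δ = (V_up−V_dn)/(S_up−S_dn) = (34.0152−9.4452)/(52.9200−28.3500) = 1.0000. V = [p*·34.0152 + (1−p*)·9.4452]/1.05 = 19.7955. B = V − Δ·S = -18.0045.
(0,0): S=27.0000. Δ = (V_up−V_dn)/(S_up−S_dn) = (19.7955−4.4702)/(37.8000−20.2500) = 0.8732. V = [p*·19.7955 + (1−p*)·4.4702]/1.05 = 10.9937. B = V − Δ·S = -12.5837.
Sanity check at the root: Δ(0,0)·S0 + B(0,0) reproduces V0 = 10.9937.

(0,0): Delta=0.8732 Bond=-12.5837
(1,0): Delta=0.6704 Bond=-9.1058
(1,1): Delta=1.0000 Bond=-18.0045
(2,0): Delta=0.1431 Bond=-1.5522
(2,1): Delta=1.0000 Bond=-18.9048
(2,2): Delta=1.0000 Bond=-18.9048
V0=10.9937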